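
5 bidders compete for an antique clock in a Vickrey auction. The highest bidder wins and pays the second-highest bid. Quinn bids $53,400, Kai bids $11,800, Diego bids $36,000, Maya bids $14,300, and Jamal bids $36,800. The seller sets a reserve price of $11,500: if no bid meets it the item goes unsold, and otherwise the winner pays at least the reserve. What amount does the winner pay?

$36,800

Bids in descending order: Quinn $53,400 > Jamal $36,800 > Diego $36,000 > Maya $14,300 > Kai $11,800.
Quinn has the highest bid, so Quinn wins.
The second-highest bid is $36,800, which exceeds the reserve, so that sets the price.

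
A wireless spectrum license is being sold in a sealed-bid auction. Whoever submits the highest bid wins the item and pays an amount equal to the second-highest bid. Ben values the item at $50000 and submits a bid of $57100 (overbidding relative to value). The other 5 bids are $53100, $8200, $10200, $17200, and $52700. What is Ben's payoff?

Highest competing bid: $53100.
Ben's bid $57100 is the highest overall, so Ben wins and pays the second-highest bid, $53100.
Payoff = value − price = $50000 − $53100 = -$3100.
Overbidding won the item at a price above value — truthful bidding would have avoided this loss.

Ben's payoff: -$3100.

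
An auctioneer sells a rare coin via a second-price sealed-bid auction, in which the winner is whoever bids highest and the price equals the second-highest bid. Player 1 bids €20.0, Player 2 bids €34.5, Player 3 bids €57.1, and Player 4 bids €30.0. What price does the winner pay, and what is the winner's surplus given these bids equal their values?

Bids in descending order: Player 3 €57.1; Player 2 €34.5; Player 4 €30.0; Player 1 €20.0.
Player 3 is the highest bidder, so Player 3 wins.
Under the second-price rule, the price is the second-highest bid: €34.5.
Surplus = €57.1 − €34.5 = €22.6.

The winner pays €34.5 for a surplus of €22.6.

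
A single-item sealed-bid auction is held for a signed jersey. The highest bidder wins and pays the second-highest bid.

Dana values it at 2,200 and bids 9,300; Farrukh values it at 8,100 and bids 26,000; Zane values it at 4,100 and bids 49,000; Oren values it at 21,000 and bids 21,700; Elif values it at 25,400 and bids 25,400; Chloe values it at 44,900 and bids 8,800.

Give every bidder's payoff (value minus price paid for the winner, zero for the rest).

Sorted high to low: Zane 49,000 > Farrukh 26,000 > Elif 25,400 > Oren 21,700 > Dana 9,300 > Chloe 8,800.
Zane has the top bid and wins; the price is the second-highest bid, 26,000.
Zane's payoff = 4,100 − 26,000 = -21,900. All other bidders lose, so their payoff is 0.

Payoffs: Dana 0, Farrukh 0, Zane -21,900, Oren 0, Elif 0, Chloe 0.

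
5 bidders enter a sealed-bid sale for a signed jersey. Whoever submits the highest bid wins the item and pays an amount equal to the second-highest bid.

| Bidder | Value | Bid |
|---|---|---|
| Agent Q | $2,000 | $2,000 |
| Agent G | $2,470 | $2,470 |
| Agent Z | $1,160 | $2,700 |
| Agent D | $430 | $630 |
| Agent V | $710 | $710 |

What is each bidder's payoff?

Ordered from highest: Agent Z $2,700 > Agent G $2,470 > Agent Q $2,000 > Agent V $710 > Agent D $630.
Agent Z has the top bid and wins; the price is the second-highest bid, $2,470.
Agent Z's payoff = $1,160 − $2,470 = -$1,310. All other bidders lose, so their payoff is 0.

Payoffs: Agent Q $0, Agent G $0, Agent Z -$1,310, Agent D $0, Agent V $0.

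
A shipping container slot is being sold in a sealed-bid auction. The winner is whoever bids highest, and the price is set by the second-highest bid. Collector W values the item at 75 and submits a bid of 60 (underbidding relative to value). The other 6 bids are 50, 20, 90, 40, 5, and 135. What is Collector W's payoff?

Highest competing bid: 135.
Collector W's bid 60 is not the highest, so Collector W loses, pays nothing, and earns zero payoff.

Payoff = 0.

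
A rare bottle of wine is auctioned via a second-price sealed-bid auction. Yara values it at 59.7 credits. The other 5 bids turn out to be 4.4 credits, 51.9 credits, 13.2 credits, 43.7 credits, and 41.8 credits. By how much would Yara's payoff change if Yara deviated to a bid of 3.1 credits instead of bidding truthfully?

Change in payoff: -7.8 credits.

The highest competing bid is 51.9 credits.
Bidding truthfully at 59.7 credits: Yara has the top bid, wins, and pays the second-highest bid 51.9 credits. Payoff = 59.7 credits − 51.9 credits = 7.8 credits.
Bidding 3.1 credits: the top bid is 51.9 credits (a rival), so Yara loses. Payoff = 0.0 credits.
Change = 0.0 credits − 7.8 credits = -7.8 credits.
Deviating from a truthful bid can only lose payoff in a second-price auction — never gain.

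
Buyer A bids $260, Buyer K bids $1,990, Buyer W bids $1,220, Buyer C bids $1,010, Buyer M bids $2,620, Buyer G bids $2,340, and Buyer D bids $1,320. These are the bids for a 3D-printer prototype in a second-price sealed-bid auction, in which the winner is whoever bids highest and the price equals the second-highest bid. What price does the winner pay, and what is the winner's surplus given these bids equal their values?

The winner pays $2,340 for a surplus of $280.

Ordered from highest: Buyer M $2,620, then Buyer G $2,340, then Buyer K $1,990, then Buyer D $1,320, then Buyer W $1,220, then Buyer C $1,010, then Buyer A $260.
Buyer M is the highest bidder, so Buyer M wins.
Under the second-price rule, the price is the second-highest bid: $2,340.
Surplus = $2,620 − $2,340 = $280.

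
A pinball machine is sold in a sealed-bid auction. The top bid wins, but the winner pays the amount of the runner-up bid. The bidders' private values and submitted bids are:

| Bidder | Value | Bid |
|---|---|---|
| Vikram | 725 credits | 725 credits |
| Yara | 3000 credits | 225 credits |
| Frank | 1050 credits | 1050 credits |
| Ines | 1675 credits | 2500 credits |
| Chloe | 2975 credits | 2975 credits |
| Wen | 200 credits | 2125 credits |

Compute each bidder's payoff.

Ordered from highest: Chloe 2975 credits; Ines 2500 credits; Wen 2125 credits; Frank 1050 credits; Vikram 725 credits; Yara 225 credits.
Chloe has the top bid and wins; the price is the second-highest bid, 2500 credits.
Chloe's payoff = 2975 credits − 2500 credits = 475 credits. All other bidders lose, so their payoff is 0.

Payoffs: Vikram 0 credits, Yara 0 credits, Frank 0 credits, Ines 0 credits, Chloe 475 credits, Wen 0 credits.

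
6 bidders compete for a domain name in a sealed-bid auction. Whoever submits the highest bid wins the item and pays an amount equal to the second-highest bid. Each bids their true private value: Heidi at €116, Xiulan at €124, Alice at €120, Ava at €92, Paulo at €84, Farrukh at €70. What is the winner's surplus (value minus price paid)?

Ranking the bids: Xiulan €124; Alice €120; Heidi €116; Ava €92; Paulo €84; Farrukh €70.
Xiulan wins with the top bid and pays the second-highest, €120.
Surplus = €124 − €120 = €4.

Surplus = €4.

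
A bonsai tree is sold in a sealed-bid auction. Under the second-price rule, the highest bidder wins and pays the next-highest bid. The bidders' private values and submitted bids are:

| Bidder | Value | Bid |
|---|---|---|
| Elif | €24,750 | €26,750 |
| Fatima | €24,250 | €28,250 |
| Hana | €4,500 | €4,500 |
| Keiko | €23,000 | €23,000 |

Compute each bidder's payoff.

Bids in descending order: Fatima €28,250; Elif €26,750; Keiko €23,000; Hana €4,500.
Fatima has the top bid and wins; the price is the second-highest bid, €26,750.
Fatima's payoff = €24,250 − €26,750 = -€2,500. All other bidders lose, so their payoff is 0.

Payoffs: Elif €0, Fatima -€2,500, Hana €0, Keiko €0.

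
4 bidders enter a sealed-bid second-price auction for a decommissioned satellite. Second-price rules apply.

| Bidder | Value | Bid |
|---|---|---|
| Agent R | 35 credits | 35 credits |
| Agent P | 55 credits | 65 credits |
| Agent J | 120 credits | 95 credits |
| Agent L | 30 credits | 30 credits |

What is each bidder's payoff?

Agent R 0 credits, Agent P 0 credits, Agent J 55 credits, Agent L 0 credits.

Ordered from highest: Agent J 95 credits, then Agent P 65 credits, then Agent R 35 credits, then Agent L 30 credits.
Agent J has the top bid and wins; the price is the second-highest bid, 65 credits.
Agent J's payoff = 120 credits − 65 credits = 55 credits. All other bidders lose, so their payoff is 0.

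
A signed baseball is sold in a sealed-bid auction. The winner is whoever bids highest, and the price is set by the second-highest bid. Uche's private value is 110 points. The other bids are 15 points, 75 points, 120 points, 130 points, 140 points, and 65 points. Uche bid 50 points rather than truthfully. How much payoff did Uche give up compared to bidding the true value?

The highest competing bid is 140 points.
Bidding truthfully at 110 points: the top bid is 140 points (a rival), so Uche loses. Payoff = 0 points.
Bidding 50 points: the top bid is 140 points (a rival), so Uche loses. Payoff = 0 points.
Regret = truthful payoff − actual payoff = 0 points − 0 points = 0 points.

Regret: 0 points.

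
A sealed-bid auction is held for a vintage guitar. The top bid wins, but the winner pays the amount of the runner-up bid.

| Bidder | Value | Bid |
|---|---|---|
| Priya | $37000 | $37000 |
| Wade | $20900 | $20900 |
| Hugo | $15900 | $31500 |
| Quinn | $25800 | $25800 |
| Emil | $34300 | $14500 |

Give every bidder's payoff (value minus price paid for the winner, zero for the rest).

Priya $5500, Wade $0, Hugo $0, Quinn $0, Emil $0.

Ranking the bids: Priya $37000, then Hugo $31500, then Quinn $25800, then Wade $20900, then Emil $14500.
Priya has the top bid and wins; the price is the second-highest bid, $31500.
Priya's payoff = $37000 − $31500 = $5500. All other bidders lose, so their payoff is 0.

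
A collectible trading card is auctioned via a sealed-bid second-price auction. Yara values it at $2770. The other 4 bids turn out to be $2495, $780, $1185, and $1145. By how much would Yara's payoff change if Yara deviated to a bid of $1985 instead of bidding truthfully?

The highest competing bid is $2495.
Bidding truthfully at $2770: Yara has the top bid, wins, and pays the second-highest bid $2495. Payoff = $2770 − $2495 = $275.
Bidding $1985: the top bid is $2495 (a rival), so Yara loses. Payoff = $0.
Change = $0 − $275 = -$275.
Deviating from a truthful bid can only lose payoff in a second-price auction — never gain.

Payoff change: -$275.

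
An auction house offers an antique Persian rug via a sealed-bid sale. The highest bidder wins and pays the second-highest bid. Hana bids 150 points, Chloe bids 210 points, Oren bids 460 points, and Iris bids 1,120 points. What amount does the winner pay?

Ordered from highest: Iris 1,120 points; Oren 460 points; Chloe 210 points; Hana 150 points.
Iris has the highest bid, so Iris wins.
The second-highest bid is 460 points, so that is what Iris pays.

460 points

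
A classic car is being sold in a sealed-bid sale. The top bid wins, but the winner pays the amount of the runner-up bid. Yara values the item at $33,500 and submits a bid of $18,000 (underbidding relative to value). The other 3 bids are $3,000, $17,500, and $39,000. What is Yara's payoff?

$0

Highest competing bid: $39,000.
Yara's bid $18,000 is not the highest, so Yara loses, pays nothing, and earns zero payoff.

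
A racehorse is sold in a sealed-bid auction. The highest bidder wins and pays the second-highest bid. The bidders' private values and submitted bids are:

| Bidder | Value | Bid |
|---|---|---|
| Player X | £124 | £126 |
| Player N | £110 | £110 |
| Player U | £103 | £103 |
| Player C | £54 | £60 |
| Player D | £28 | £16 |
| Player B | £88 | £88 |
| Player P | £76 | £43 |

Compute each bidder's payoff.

Payoffs: Player X £14, Player N £0, Player U £0, Player C £0, Player D £0, Player B £0, Player P £0.

Sorted high to low: Player X £126; Player N £110; Player U £103; Player B £88; Player C £60; Player P £43; Player D £16.
Player X has the top bid and wins; the price is the second-highest bid, £110.
Player X's payoff = £124 − £110 = £14. All other bidders lose, so their payoff is 0.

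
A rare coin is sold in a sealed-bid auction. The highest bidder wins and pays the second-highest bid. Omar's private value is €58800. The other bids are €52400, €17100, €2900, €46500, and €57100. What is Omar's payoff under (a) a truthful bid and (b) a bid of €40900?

Truthful: €1700; alternative: €0.

The highest competing bid is €57100.
Bidding truthfully at €58800: Omar has the top bid, wins, and pays the second-highest bid €57100. Payoff = €58800 − €57100 = €1700.
Bidding €40900: the top bid is €57100 (a rival), so Omar loses. Payoff = €0.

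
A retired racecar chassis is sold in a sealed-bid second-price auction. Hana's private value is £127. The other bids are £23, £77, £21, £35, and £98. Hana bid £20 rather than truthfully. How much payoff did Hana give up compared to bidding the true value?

Payoff forgone: £29.

The highest competing bid is £98.
Bidding truthfully at £127: Hana has the top bid, wins, and pays the second-highest bid £98. Payoff = £127 − £98 = £29.
Bidding £20: the top bid is £98 (a rival), so Hana loses. Payoff = £0.
Regret = truthful payoff − actual payoff = £29 − £0 = £29.
This is the dominant-strategy logic: truthful bidding weakly beats any alternative.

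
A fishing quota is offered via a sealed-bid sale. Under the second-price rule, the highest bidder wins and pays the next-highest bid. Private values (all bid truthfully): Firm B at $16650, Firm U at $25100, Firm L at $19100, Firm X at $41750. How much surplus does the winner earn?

Sorted high to low: Firm X $41750; Firm U $25100; Firm L $19100; Firm B $16650.
Firm X wins with the top bid and pays the second-highest, $25100.
Surplus = $41750 − $25100 = $16650.

$16650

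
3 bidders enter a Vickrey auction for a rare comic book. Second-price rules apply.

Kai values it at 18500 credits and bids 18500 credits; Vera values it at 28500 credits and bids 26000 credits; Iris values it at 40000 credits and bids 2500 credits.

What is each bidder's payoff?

Kai 0 credits, Vera 10000 credits, Iris 0 credits.

Sorted high to low: Vera 26000 credits, then Kai 18500 credits, then Iris 2500 credits.
Vera has the top bid and wins; the price is the second-highest bid, 18500 credits.
Vera's payoff = 28500 credits − 18500 credits = 10000 credits. All other bidders lose, so their payoff is 0.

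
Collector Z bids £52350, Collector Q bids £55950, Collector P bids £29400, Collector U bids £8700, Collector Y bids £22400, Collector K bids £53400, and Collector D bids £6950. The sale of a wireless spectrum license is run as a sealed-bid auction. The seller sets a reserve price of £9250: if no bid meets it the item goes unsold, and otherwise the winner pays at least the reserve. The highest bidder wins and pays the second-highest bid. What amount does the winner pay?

£53400

Sorted high to low: Collector Q £55950, then Collector K £53400, then Collector Z £52350, then Collector P £29400, then Collector Y £22400, then Collector U £8700, then Collector D £6950.
Collector Q has the highest bid, so Collector Q wins.
The second-highest bid is £53400, which exceeds the reserve, so that sets the price.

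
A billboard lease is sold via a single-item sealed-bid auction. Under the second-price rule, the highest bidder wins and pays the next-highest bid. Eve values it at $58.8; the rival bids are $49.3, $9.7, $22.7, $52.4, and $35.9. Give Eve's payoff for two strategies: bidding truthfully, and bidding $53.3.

The highest competing bid is $52.4.
Bidding truthfully at $58.8: Eve has the top bid, wins, and pays the second-highest bid $52.4. Payoff = $58.8 − $52.4 = $6.4.
Bidding $53.3: Eve has the top bid, wins, and pays the second-highest bid $52.4. Payoff = $58.8 − $52.4 = $6.4.
The bid only affects whether you win, not the price — here both bids land on the same side of the top rival bid, so the deviation is payoff-neutral.

(a) $6.4  (b) $6.4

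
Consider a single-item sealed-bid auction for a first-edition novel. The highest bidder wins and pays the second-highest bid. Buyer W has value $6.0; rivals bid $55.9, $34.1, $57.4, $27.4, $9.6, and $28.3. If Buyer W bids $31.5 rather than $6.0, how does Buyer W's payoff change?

Payoff change: $0.0.

The highest competing bid is $57.4.
Bidding truthfully at $6.0: the top bid is $57.4 (a rival), so Buyer W loses. Payoff = $0.0.
Bidding $31.5: the top bid is $57.4 (a rival), so Buyer W loses. Payoff = $0.0.
Change = $0.0 − $0.0 = $0.0.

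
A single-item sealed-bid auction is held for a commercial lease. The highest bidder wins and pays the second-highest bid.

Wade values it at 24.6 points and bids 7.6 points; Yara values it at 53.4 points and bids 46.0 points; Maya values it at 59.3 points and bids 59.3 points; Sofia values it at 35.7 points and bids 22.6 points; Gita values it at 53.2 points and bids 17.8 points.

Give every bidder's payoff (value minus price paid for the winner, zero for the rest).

Ordered from highest: Maya 59.3 points > Yara 46.0 points > Sofia 22.6 points > Gita 17.8 points > Wade 7.6 points.
Maya has the top bid and wins; the price is the second-highest bid, 46.0 points.
Maya's payoff = 59.3 points − 46.0 points = 13.3 points. All other bidders lose, so their payoff is 0.

Payoffs: Wade 0.0 points, Yara 0.0 points, Maya 13.3 points, Sofia 0.0 points, Gita 0.0 points.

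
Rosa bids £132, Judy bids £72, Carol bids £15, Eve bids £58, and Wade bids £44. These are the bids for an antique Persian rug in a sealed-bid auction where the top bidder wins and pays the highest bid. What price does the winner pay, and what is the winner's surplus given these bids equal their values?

The winner pays £132 for a surplus of £0.

Sorted high to low: Rosa £132 > Judy £72 > Eve £58 > Wade £44 > Carol £15.
Rosa is the highest bidder, so Rosa wins.
Under the first-price rule, the price is the highest bid: £132.
Surplus = £132 − £132 = £0.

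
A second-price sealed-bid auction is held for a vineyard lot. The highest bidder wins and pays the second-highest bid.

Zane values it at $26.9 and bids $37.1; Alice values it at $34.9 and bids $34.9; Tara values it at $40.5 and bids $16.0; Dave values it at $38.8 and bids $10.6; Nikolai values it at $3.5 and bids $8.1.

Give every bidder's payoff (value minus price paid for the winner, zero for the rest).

Sorted high to low: Zane $37.1 > Alice $34.9 > Tara $16.0 > Dave $10.6 > Nikolai $8.1.
Zane has the top bid and wins; the price is the second-highest bid, $34.9.
Zane's payoff = $26.9 − $34.9 = -$8.0. All other bidders lose, so their payoff is 0.

Zane -$8.0, Alice $0.0, Tara $0.0, Dave $0.0, Nikolai $0.0.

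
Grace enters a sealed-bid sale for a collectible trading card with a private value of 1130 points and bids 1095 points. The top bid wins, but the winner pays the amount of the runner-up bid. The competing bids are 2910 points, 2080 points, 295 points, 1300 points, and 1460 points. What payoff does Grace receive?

Highest competing bid: 2910 points.
Grace's bid 1095 points is not the highest, so Grace loses, pays nothing, and earns zero payoff.

Payoff = 0 points.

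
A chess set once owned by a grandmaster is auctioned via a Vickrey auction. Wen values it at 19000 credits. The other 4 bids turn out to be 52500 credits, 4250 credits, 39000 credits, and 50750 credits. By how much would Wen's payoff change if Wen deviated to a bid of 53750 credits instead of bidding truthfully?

-33500 credits

The highest competing bid is 52500 credits.
Bidding truthfully at 19000 credits: the top bid is 52500 credits (a rival), so Wen loses. Payoff = 0 credits.
Bidding 53750 credits: Wen has the top bid, wins, and pays the second-highest bid 52500 credits. Payoff = 19000 credits − 52500 credits = -33500 credits.
Change = -33500 credits − 0 credits = -33500 credits.
Deviating from a truthful bid can only lose payoff in a second-price auction — never gain.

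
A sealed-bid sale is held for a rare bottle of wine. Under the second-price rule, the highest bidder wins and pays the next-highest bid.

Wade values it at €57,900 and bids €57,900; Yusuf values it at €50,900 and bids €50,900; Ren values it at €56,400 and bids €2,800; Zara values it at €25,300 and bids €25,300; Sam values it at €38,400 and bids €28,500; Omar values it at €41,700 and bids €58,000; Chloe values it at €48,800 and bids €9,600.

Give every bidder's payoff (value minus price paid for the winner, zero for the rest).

Bids in descending order: Omar €58,000 > Wade €57,900 > Yusuf €50,900 > Sam €28,500 > Zara €25,300 > Chloe €9,600 > Ren €2,800.
Omar has the top bid and wins; the price is the second-highest bid, €57,900.
Omar's payoff = €41,700 − €57,900 = -€16,200. All other bidders lose, so their payoff is 0.

Wade €0, Yusuf €0, Ren €0, Zara €0, Sam €0, Omar -€16,200, Chloe €0.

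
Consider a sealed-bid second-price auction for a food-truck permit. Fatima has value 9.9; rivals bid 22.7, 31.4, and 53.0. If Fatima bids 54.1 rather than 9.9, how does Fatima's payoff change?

The highest competing bid is 53.0.
Bidding truthfully at 9.9: the top bid is 53.0 (a rival), so Fatima loses. Payoff = 0.0.
Bidding 54.1: Fatima has the top bid, wins, and pays the second-highest bid 53.0. Payoff = 9.9 − 53.0 = -43.1.
Change = -43.1 − 0.0 = -43.1.

-43.1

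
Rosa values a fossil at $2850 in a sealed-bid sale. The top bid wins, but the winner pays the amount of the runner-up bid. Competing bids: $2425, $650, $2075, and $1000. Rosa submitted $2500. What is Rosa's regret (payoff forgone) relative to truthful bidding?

$0

The highest competing bid is $2425.
Bidding truthfully at $2850: Rosa has the top bid, wins, and pays the second-highest bid $2425. Payoff = $2850 − $2425 = $425.
Bidding $2500: Rosa has the top bid, wins, and pays the second-highest bid $2425. Payoff = $2850 − $2425 = $425.
Regret = truthful payoff − actual payoff = $425 − $425 = $0.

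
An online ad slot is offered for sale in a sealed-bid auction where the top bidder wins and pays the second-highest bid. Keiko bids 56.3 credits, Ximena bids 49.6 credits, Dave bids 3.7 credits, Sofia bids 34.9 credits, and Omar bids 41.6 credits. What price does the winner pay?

Ordered from highest: Keiko 56.3 credits > Ximena 49.6 credits > Omar 41.6 credits > Sofia 34.9 credits > Dave 3.7 credits.
Keiko is the highest bidder, so Keiko wins.
Under the second-price rule, the price is the second-highest bid: 49.6 credits.

49.6 credits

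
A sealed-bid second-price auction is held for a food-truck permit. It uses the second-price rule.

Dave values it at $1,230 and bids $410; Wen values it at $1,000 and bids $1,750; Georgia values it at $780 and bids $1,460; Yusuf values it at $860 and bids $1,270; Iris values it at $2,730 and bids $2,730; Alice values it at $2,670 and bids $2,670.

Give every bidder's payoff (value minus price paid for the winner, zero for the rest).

Payoffs: Dave $0, Wen $0, Georgia $0, Yusuf $0, Iris $60, Alice $0.

Sorted high to low: Iris $2,730 > Alice $2,670 > Wen $1,750 > Georgia $1,460 > Yusuf $1,270 > Dave $410.
Iris has the top bid and wins; the price is the second-highest bid, $2,670.
Iris's payoff = $2,730 − $2,670 = $60. All other bidders lose, so their payoff is 0.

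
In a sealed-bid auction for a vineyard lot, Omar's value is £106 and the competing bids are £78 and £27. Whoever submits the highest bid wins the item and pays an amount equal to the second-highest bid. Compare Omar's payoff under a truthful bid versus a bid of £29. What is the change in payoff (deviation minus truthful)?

The highest competing bid is £78.
Bidding truthfully at £106: Omar has the top bid, wins, and pays the second-highest bid £78. Payoff = £106 − £78 = £28.
Bidding £29: the top bid is £78 (a rival), so Omar loses. Payoff = £0.
Change = £0 − £28 = -£28.
Deviating from a truthful bid can only lose payoff in a second-price auction — never gain.

Change in payoff: -£28.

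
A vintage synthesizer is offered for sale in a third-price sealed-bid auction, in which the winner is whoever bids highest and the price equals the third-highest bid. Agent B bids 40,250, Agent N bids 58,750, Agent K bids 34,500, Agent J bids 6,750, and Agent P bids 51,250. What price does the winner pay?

Ordered from highest: Agent N 58,750; Agent P 51,250; Agent B 40,250; Agent K 34,500; Agent J 6,750.
Agent N is the highest bidder, so Agent N wins.
Under the third-price rule, the price is the third-highest bid: 40,250.

The winner pays 40,250.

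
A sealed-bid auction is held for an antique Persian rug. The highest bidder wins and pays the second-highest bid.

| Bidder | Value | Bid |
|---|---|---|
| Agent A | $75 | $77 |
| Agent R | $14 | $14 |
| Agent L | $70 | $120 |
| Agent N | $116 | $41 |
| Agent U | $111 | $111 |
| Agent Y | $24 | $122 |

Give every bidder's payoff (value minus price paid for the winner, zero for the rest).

Agent A $0, Agent R $0, Agent L $0, Agent N $0, Agent U $0, Agent Y -$96.

Ordered from highest: Agent Y $122, then Agent L $120, then Agent U $111, then Agent A $77, then Agent N $41, then Agent R $14.
Agent Y has the top bid and wins; the price is the second-highest bid, $120.
Agent Y's payoff = $24 − $120 = -$96. All other bidders lose, so their payoff is 0.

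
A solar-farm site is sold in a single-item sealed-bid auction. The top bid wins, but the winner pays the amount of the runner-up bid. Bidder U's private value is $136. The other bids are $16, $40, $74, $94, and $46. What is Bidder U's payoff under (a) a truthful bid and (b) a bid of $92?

(a) $42  (b) $0

The highest competing bid is $94.
Bidding truthfully at $136: Bidder U has the top bid, wins, and pays the second-highest bid $94. Payoff = $136 − $94 = $42.
Bidding $92: the top bid is $94 (a rival), so Bidder U loses. Payoff = $0.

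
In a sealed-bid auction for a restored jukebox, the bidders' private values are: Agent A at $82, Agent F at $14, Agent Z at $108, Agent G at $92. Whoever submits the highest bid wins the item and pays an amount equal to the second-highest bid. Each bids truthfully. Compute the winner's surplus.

Bids in descending order: Agent Z $108, then Agent G $92, then Agent A $82, then Agent F $14.
Agent Z wins with the top bid and pays the second-highest, $92.
Surplus = $108 − $92 = $16.

Winner's surplus: $16.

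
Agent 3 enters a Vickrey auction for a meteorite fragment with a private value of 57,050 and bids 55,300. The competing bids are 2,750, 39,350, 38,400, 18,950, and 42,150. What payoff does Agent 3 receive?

14,900

Highest competing bid: 42,150.
Agent 3's bid 55,300 is the highest overall, so Agent 3 wins and pays the second-highest bid, 42,150.
Payoff = value − price = 57,050 − 42,150 = 14,900.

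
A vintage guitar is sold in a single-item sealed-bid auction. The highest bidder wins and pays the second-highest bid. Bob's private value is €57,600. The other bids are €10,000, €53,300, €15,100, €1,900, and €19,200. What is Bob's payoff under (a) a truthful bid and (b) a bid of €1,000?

The highest competing bid is €53,300.
Bidding truthfully at €57,600: Bob has the top bid, wins, and pays the second-highest bid €53,300. Payoff = €57,600 − €53,300 = €4,300.
Bidding €1,000: the top bid is €53,300 (a rival), so Bob loses. Payoff = €0.
Deviating from a truthful bid can only lose payoff in a second-price auction — never gain.

Truthful: €4,300; alternative: €0.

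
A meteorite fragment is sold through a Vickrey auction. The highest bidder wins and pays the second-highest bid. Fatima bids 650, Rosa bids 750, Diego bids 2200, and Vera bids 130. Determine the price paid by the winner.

The winner pays 750.

Sorted high to low: Diego 2200; Rosa 750; Fatima 650; Vera 130.
Diego has the highest bid, so Diego wins.
The second-highest bid is 750, so that is what Diego pays.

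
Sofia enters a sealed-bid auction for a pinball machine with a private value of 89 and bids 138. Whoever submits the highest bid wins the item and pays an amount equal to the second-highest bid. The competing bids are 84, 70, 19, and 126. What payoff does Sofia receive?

Highest competing bid: 126.
Sofia's bid 138 is the highest overall, so Sofia wins and pays the second-highest bid, 126.
Payoff = value − price = 89 − 126 = -37.
Overbidding won the item at a price above value — truthful bidding would have avoided this loss.

-37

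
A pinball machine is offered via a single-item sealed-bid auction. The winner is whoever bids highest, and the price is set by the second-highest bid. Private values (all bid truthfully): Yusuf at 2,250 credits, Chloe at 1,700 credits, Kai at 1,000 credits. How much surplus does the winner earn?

Ordered from highest: Yusuf 2,250 credits > Chloe 1,700 credits > Kai 1,000 credits.
Yusuf wins with the top bid and pays the second-highest, 1,700 credits.
Surplus = 2,250 credits − 1,700 credits = 550 credits.

Winner's surplus: 550 credits.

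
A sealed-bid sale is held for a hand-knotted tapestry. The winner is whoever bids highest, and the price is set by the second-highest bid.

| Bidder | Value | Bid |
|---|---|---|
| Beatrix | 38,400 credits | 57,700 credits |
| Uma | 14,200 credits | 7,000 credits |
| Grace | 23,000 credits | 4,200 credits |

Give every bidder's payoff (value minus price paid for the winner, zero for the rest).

Sorted high to low: Beatrix 57,700 credits; Uma 7,000 credits; Grace 4,200 credits.
Beatrix has the top bid and wins; the price is the second-highest bid, 7,000 credits.
Beatrix's payoff = 38,400 credits − 7,000 credits = 31,400 credits. All other bidders lose, so their payoff is 0.

Beatrix 31,400 credits, Uma 0 credits, Grace 0 credits.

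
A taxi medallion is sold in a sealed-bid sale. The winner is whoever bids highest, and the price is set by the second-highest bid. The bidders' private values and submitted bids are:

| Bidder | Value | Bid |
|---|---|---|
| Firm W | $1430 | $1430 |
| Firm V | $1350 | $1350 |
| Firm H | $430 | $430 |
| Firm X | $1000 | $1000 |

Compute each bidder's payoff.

Ordered from highest: Firm W $1430; Firm V $1350; Firm X $1000; Firm H $430.
Firm W has the top bid and wins; the price is the second-highest bid, $1350.
Firm W's payoff = $1430 − $1350 = $80. All other bidders lose, so their payoff is 0.

Payoffs: Firm W $80, Firm V $0, Firm H $0, Firm X $0.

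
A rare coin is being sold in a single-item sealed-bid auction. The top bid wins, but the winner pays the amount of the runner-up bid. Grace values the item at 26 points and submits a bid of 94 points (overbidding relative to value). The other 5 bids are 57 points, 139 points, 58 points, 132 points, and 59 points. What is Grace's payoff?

Highest competing bid: 139 points.
Grace's bid 94 points is not the highest, so Grace loses, pays nothing, and earns zero payoff.

0 points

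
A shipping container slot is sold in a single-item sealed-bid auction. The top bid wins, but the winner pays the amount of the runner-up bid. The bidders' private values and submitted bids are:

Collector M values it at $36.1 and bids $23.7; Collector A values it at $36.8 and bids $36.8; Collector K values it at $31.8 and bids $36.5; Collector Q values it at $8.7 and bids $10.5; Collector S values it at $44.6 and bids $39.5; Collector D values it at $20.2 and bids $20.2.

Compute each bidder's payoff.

Payoffs: Collector M $0.0, Collector A $0.0, Collector K $0.0, Collector Q $0.0, Collector S $7.8, Collector D $0.0.

Ordered from highest: Collector S $39.5; Collector A $36.8; Collector K $36.5; Collector M $23.7; Collector D $20.2; Collector Q $10.5.
Collector S has the top bid and wins; the price is the second-highest bid, $36.8.
Collector S's payoff = $44.6 − $36.8 = $7.8. All other bidders lose, so their payoff is 0.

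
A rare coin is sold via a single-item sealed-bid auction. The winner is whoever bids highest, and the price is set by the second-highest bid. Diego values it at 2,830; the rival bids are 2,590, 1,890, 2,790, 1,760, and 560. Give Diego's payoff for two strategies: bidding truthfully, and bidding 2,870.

(a) 40  (b) 40

The highest competing bid is 2,790.
Bidding truthfully at 2,830: Diego has the top bid, wins, and pays the second-highest bid 2,790. Payoff = 2,830 − 2,790 = 40.
Bidding 2,870: Diego has the top bid, wins, and pays the second-highest bid 2,790. Payoff = 2,830 − 2,790 = 40.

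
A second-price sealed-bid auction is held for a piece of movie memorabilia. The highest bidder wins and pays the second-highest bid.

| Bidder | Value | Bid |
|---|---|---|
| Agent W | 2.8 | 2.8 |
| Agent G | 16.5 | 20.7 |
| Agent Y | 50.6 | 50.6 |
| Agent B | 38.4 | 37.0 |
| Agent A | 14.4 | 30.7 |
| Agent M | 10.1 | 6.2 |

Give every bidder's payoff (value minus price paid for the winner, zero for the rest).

Sorted high to low: Agent Y 50.6, then Agent B 37.0, then Agent A 30.7, then Agent G 20.7, then Agent M 6.2, then Agent W 2.8.
Agent Y has the top bid and wins; the price is the second-highest bid, 37.0.
Agent Y's payoff = 50.6 − 37.0 = 13.6. All other bidders lose, so their payoff is 0.

Agent W 0.0, Agent G 0.0, Agent Y 13.6, Agent B 0.0, Agent A 0.0, Agent M 0.0.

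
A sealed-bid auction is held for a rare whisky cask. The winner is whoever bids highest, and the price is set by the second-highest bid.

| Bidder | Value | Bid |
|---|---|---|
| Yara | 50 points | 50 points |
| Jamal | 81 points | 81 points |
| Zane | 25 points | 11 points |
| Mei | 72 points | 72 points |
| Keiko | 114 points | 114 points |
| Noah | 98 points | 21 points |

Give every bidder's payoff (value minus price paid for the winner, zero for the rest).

Yara 0 points, Jamal 0 points, Zane 0 points, Mei 0 points, Keiko 33 points, Noah 0 points.

Ranking the bids: Keiko 114 points, then Jamal 81 points, then Mei 72 points, then Yara 50 points, then Noah 21 points, then Zane 11 points.
Keiko has the top bid and wins; the price is the second-highest bid, 81 points.
Keiko's payoff = 114 points − 81 points = 33 points. All other bidders lose, so their payoff is 0.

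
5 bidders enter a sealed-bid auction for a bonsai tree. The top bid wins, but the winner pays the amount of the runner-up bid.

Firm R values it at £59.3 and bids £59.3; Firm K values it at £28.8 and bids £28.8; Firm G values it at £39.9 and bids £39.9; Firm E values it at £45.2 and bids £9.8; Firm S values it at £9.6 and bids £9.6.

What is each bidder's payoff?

Ordered from highest: Firm R £59.3; Firm G £39.9; Firm K £28.8; Firm E £9.8; Firm S £9.6.
Firm R has the top bid and wins; the price is the second-highest bid, £39.9.
Firm R's payoff = £59.3 − £39.9 = £19.4. All other bidders lose, so their payoff is 0.

Firm R £19.4, Firm K £0.0, Firm G £0.0, Firm E £0.0, Firm S £0.0.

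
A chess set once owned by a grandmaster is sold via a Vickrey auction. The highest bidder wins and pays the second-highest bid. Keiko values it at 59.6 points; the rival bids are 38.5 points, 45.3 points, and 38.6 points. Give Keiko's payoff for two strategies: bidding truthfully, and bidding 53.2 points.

Truthful: 14.3 points; alternative: 14.3 points.

The highest competing bid is 45.3 points.
Bidding truthfully at 59.6 points: Keiko has the top bid, wins, and pays the second-highest bid 45.3 points. Payoff = 59.6 points − 45.3 points = 14.3 points.
Bidding 53.2 points: Keiko has the top bid, wins, and pays the second-highest bid 45.3 points. Payoff = 59.6 points − 45.3 points = 14.3 points.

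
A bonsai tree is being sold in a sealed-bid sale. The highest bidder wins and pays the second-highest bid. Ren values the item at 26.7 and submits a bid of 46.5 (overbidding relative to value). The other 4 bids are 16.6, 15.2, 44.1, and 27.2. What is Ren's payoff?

Payoff = -17.4.

Highest competing bid: 44.1.
Ren's bid 46.5 is the highest overall, so Ren wins and pays the second-highest bid, 44.1.
Payoff = value − price = 26.7 − 44.1 = -17.4.
Overbidding won the item at a price above value — truthful bidding would have avoided this loss.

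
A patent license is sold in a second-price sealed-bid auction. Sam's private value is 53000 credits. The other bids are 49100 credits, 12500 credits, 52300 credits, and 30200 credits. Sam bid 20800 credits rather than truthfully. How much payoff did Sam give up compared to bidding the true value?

The highest competing bid is 52300 credits.
Bidding truthfully at 53000 credits: Sam has the top bid, wins, and pays the second-highest bid 52300 credits. Payoff = 53000 credits − 52300 credits = 700 credits.
Bidding 20800 credits: the top bid is 52300 credits (a rival), so Sam loses. Payoff = 0 credits.
Regret = truthful payoff − actual payoff = 700 credits − 0 credits = 700 credits.

700 credits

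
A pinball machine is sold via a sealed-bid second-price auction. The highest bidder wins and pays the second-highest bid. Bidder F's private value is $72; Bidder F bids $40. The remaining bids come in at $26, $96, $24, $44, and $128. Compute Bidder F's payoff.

Highest competing bid: $128.
Bidder F's bid $40 is not the highest, so Bidder F loses, pays nothing, and earns zero payoff.

Bidder F's payoff: $0.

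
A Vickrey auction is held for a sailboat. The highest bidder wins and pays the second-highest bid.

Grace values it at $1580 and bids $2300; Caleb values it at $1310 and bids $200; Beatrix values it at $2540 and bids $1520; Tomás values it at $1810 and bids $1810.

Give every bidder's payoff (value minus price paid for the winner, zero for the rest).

Grace -$230, Caleb $0, Beatrix $0, Tomás $0.

Ordered from highest: Grace $2300; Tomás $1810; Beatrix $1520; Caleb $200.
Grace has the top bid and wins; the price is the second-highest bid, $1810.
Grace's payoff = $1580 − $1810 = -$230. All other bidders lose, so their payoff is 0.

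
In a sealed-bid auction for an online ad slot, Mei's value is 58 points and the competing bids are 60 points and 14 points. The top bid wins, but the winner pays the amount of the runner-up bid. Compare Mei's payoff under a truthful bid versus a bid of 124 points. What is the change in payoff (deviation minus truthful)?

The highest competing bid is 60 points.
Bidding truthfully at 58 points: the top bid is 60 points (a rival), so Mei loses. Payoff = 0 points.
Bidding 124 points: Mei has the top bid, wins, and pays the second-highest bid 60 points. Payoff = 58 points − 60 points = -2 points.
Change = -2 points − 0 points = -2 points.
This is the dominant-strategy logic: truthful bidding weakly beats any alternative.

Payoff change: -2 points.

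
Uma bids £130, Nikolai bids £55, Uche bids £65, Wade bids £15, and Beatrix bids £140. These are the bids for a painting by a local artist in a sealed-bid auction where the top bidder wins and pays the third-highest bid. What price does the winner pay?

Price paid: £65.

Bids in descending order: Beatrix £140, then Uma £130, then Uche £65, then Nikolai £55, then Wade £15.
Beatrix is the highest bidder, so Beatrix wins.
Under the third-price rule, the price is the third-highest bid: £65.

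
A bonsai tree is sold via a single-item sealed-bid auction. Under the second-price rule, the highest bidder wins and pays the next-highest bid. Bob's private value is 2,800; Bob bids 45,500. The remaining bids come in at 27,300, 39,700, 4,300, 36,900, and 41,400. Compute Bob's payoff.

Highest competing bid: 41,400.
Bob's bid 45,500 is the highest overall, so Bob wins and pays the second-highest bid, 41,400.
Payoff = value − price = 2,800 − 41,400 = -38,600.

-38,600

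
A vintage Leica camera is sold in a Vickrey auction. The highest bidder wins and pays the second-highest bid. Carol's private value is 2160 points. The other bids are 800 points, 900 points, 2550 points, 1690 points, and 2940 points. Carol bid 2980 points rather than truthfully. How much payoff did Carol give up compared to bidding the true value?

The highest competing bid is 2940 points.
Bidding truthfully at 2160 points: the top bid is 2940 points (a rival), so Carol loses. Payoff = 0 points.
Bidding 2980 points: Carol has the top bid, wins, and pays the second-highest bid 2940 points. Payoff = 2160 points − 2940 points = -780 points.
Regret = truthful payoff − actual payoff = 0 points − -780 points = 780 points.
This is the dominant-strategy logic: truthful bidding weakly beats any alternative.

Payoff forgone: 780 points.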